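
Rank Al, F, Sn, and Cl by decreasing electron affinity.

Cl > F > Sn > Al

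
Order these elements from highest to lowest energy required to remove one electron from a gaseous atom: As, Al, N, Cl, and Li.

N > Cl > As > Al > Li

Li is in period 2, group 1; N is in period 2, group 15; Al is in period 3, group 13; Cl is in period 3, group 17; As is in period 4, group 15.
IE₁ increases left→right with effective nuclear charge and decreases top→bottom as the valence shell moves farther out.
Neither a single period nor a single group — weigh both effects.
Al > Li: period and group pull opposite ways; the across-period shift dominates (578 vs 520 kJ/mol).
As > Al: the two effects oppose for this pair; the across-period effect wins (947 vs 578 kJ/mol).
Cl > As: both effects reinforce here, so Cl is clearly the higher of the two.
N > Cl: period and group pull opposite ways; the down-group shift dominates (1402 vs 1251 kJ/mol).
Tabulated first ionization energy (kJ/mol): Li 520, N 1402, Al 578, Cl 1251, As 947.
So from highest to lowest: N > Cl > As > Al > Li.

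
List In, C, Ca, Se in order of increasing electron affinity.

C is in period 2, group 14; Ca is in period 4, group 2; Se is in period 4, group 16; In is in period 5, group 13.
EA tends to increase across a period and decrease down a group, though the pattern is less regular than for IE or radius.
Here both period and group differ, so the two effects have to be weighed against each other.
In > Ca: the two effects oppose for this pair; the across-period effect wins (29 vs 2 kJ/mol).
C > In: both effects reinforce here, so C is clearly the higher of the two.
Se > C: period and group pull opposite ways; the across-period shift dominates (195 vs 122 kJ/mol).
Approximate values (kJ/mol): C 122, Ca 2, Se 195, In 29.
So from lowest to highest: Ca < In < C < Se.

Ca < In < C < Se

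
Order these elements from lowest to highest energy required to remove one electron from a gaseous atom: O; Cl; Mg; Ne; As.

O is in period 2, group 16; Ne is in period 2, group 18; Mg is in period 3, group 2; Cl is in period 3, group 17; As is in period 4, group 15.
Across a period the outer electron is held more tightly (higher IE₁); down a group it sits in a higher shell, more shielded, and comes off more easily.
These span different periods and groups, so the two trends combine.
As > Mg: period and group pull opposite ways; the across-period shift dominates (947 vs 738 kJ/mol).
Cl > As: both effects reinforce here, so Cl is clearly the higher of the two.
O > Cl: the two effects oppose for this pair; the down-group effect wins (1314 vs 1251 kJ/mol).
Ne > O: Ne lies to the right of O in period 2, so the across-period effect alone puts Ne higher.
For reference (kJ/mol): O 1314, Ne 2081, Mg 738, Cl 1251, As 947.
So from lowest to highest: Mg < As < Cl < O < Ne.

Mg < As < Cl < O < Ne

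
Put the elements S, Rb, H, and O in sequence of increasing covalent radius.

H is in period 1, group 1; O is in period 2, group 16; S is in period 3, group 16; Rb is in period 5, group 1.
Radius decreases left→right (rising Z_eff, same n) and increases top→bottom (higher n).
These span different periods and groups, so the two trends combine.
O > H: the two effects oppose for this pair; the down-group effect wins (63 vs 32 pm).
S > O: they share group 16; the group trend gives S the larger value.
Rb > S: relative to S, both the across-period and down-group shifts push Rb's atomic radius up.
Approximate values (pm): H 32, O 63, S 103, Rb 210.
So from smallest to largest: H < O < S < Rb.

H < O < S < Rb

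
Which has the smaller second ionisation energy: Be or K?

After 1 electron has been removed, what remains? Be⁺ still has 1 valence electron; K⁺ is the bare [Ar] core.
Breaking into a closed-shell core is much more expensive than removing a leftover valence electron — K has the largest IE_2 here.
The numbers (kJ/mol): Be 1757, K 3052.
Overall IE_2 order: Be < K.

Be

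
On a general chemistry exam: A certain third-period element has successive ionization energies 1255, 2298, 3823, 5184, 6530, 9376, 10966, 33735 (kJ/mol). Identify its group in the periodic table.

Group 17

Look for the largest jump between consecutive ionization energies: IE8/IE7 ≈ 3.1, far larger than any earlier ratio.
That jump marks the point where a core electron is being removed. So the atom has 7 valence electrons.
A main-group element with 7 valence electrons is in group 17.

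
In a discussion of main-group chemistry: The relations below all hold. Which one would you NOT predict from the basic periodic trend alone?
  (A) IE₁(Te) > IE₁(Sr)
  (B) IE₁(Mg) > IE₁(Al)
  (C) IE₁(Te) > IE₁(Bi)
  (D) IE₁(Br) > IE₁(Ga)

(B)

The general trend: IE₁ increases across a period and decreases down a group.
(A) Te (period 5, group 16) vs Sr (period 5, group 2): the stated order agrees with the simple trend.
(B) Mg (period 3, group 2) vs Al (period 3, group 13): the stated order contradicts the simple trend.
(C) Te (period 5, group 16) vs Bi (period 6, group 15): the stated order agrees with the simple trend.
(D) Br (period 4, group 17) vs Ga (period 4, group 13): the stated order agrees with the simple trend.
The exception is (B): Al's single 3p electron is easier to remove than one from Mg's filled 3s².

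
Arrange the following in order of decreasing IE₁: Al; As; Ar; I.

Al is in period 3, group 13; Ar is in period 3, group 18; As is in period 4, group 15; I is in period 5, group 17.
First ionization energy rises across a period (greater Z_eff holds electrons more tightly) and falls down a group (valence electrons are farther from the nucleus).
These span different periods and groups, so the two trends combine.
As > Al: the two effects oppose for this pair; the across-period effect wins (947 vs 578 kJ/mol).
I > As: the two effects oppose for this pair; the across-period effect wins (1008 vs 947 kJ/mol).
Ar > I: both effects reinforce here, so Ar is clearly the higher of the two.
For reference (kJ/mol): Al 578, Ar 1521, As 947, I 1008.
So from highest to lowest: Ar > I > As > Al.

Ar > I > As > Al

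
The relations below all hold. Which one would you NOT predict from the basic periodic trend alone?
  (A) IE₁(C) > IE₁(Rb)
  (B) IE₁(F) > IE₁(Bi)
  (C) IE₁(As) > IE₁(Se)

(C)

The general trend: IE₁ increases across a period and decreases down a group.
(A) C (period 2, group 14) vs Rb (period 5, group 1): the stated order agrees with the simple trend.
(B) F (period 2, group 17) vs Bi (period 6, group 15): the stated order agrees with the simple trend.
(C) As (period 4, group 15) vs Se (period 4, group 16): the stated order contradicts the simple trend.
The exception is (C): Se (4p⁴) ionizes more easily than half-filled As (4p³).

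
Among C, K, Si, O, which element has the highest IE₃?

The third ionization energy removes an electron from the +2 ion. For each element: C²⁺ still has 2 valence electrons; K²⁺ is already 1 electron into the core; Si²⁺ still has 2 valence electrons; O²⁺ still has 4 valence electrons.
Usually core removal costs more than valence removal, but here the competition is close: a tightly held n=2 valence electron can cost more to remove than an n=3 core electron, so the actual values have to decide it.
Valence configurations: C²⁺ [He]2s², Si²⁺ [Ne]3s², O²⁺ [He]2s²2p².
The numbers (kJ/mol): C 4620, K 4420, Si 3232, O 5300.
Hence IE_3: Si < K < C < O.

O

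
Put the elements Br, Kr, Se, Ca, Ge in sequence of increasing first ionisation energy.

Ca < Ge < Se < Br < Kr

Across a period the outer electron is held more tightly (higher IE₁); down a group it sits in a higher shell, more shielded, and comes off more easily.
All lie in period 4, so first ionization energy increases left to right.
So from lowest to highest: Ca < Ge < Se < Br < Kr.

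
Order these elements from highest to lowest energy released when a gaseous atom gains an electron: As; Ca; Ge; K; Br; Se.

K is in period 4, group 1; Ca is in period 4, group 2; Ge is in period 4, group 14; As is in period 4, group 15; Se is in period 4, group 16; Br is in period 4, group 17.
EA tends to increase across a period and decrease down a group, though the pattern is less regular than for IE or radius.
All lie in period 4; the across-period trend (electron affinity increases left to right) applies, with the exception below.
Note the exception: K has a higher electron affinity than Ca, contrary to the simple trend — adding an electron to Ca (ns²) has to open a new, higher-energy np subshell, which is unfavourable.
Note the exception: Ge has a higher electron affinity than As, contrary to the simple trend — adding an electron to As's half-filled 4p³ is unfavourable, so Ge (4p²) has the more exothermic EA.
For reference (kJ/mol): K 48, Ca 2, Ge 119, As 78, Se 195, Br 325.
So from highest to lowest: Br > Se > Ge > As > K > Ca.

Br, Se, Ge, As, K, Ca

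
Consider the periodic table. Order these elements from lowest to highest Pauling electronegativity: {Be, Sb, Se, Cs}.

Atoms toward the upper right of the periodic table pull bonding electrons most strongly.
These span different periods and groups, so the two trends combine.
Be > Cs: relative to Cs, both the across-period and down-group shifts push Be's electronegativity up.
Sb > Be: period and group pull opposite ways; the across-period shift dominates (2.05 vs 1.57).
Se > Sb: relative to Sb, both the across-period and down-group shifts push Se's electronegativity up.
Approximate values (Pauling): Be 1.57, Se 2.55, Sb 2.05, Cs 0.79.
So from lowest to highest: Cs < Be < Sb < Se.

Cs, Be, Sb, Se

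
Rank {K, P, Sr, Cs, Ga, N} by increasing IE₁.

N is in period 2, group 15; P is in period 3, group 15; K is in period 4, group 1; Ga is in period 4, group 13; Sr is in period 5, group 2; Cs is in period 6, group 1.
Across a period the outer electron is held more tightly (higher IE₁); down a group it sits in a higher shell, more shielded, and comes off more easily.
Here both period and group differ, so the two effects have to be weighed against each other.
K > Cs: K sits above Cs in group 1, so the down-group effect alone puts K higher.
Sr > K: the two effects oppose for this pair; the across-period effect wins (550 vs 419 kJ/mol).
Ga > Sr: both effects reinforce here, so Ga is clearly the higher of the two.
P > Ga: relative to Ga, both the across-period and down-group shifts push P's first ionization energy up.
N > P: N sits above P in group 15, so the down-group effect alone puts N higher.
Approximate values (kJ/mol): N 1402, P 1012, K 419, Ga 579, Sr 550, Cs 376.
So from lowest to highest: Cs < K < Sr < Ga < P < N.

Cs < K < Sr < Ga < P < N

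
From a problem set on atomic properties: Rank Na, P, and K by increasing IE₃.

P < K < Na

Consider each +2 ion: Na²⁺ is already 1 electron into the core; P²⁺ still has 3 valence electrons; K²⁺ is already 1 electron into the core.
Pulling an electron out of a noble-gas core costs far more than removing a remaining valence electron, so K and Na sit at the high end of IE_3.
The numbers (kJ/mol): Na 6910, P 2914, K 4420.
Hence IE_3: P < K < Na.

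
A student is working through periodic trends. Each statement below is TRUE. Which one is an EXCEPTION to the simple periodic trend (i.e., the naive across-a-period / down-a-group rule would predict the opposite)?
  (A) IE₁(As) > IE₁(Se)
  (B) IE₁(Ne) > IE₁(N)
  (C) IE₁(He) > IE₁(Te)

The general trend: first ionisation energy increases across a period and decreases down a group.
(A) As (period 4, group 15) vs Se (period 4, group 16): the stated order contradicts the simple trend.
(B) Ne (period 2, group 18) vs N (period 2, group 15): the stated order agrees with the simple trend.
(C) He (period 1, group 18) vs Te (period 5, group 16): the stated order agrees with the simple trend.
The exception is (A): Se (4p⁴) ionizes more easily than half-filled As (4p³).

(A)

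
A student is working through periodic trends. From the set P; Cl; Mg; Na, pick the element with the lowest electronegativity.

Na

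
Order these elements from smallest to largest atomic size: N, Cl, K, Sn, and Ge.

Moving right in a period, electrons are added to the same shell under a stronger nuclear pull, so atoms get smaller; moving down, a new shell is opened and atoms get larger.
These span different periods and groups, so the two trends combine.
Cl > N: period and group pull opposite ways; the down-group shift dominates (99 vs 71 pm).
Ge > Cl: both effects reinforce here, so Ge is clearly the larger of the two.
Sn > Ge: they share group 14; the group trend gives Sn the larger value.
K > Sn: the two effects oppose for this pair; the across-period effect wins (196 vs 140 pm).
Tabulated atomic radius (pm): N 71, Cl 99, K 196, Ge 121, Sn 140.
So from smallest to largest: N < Cl < Ge < Sn < K.

N, Cl, Ge, Sn, K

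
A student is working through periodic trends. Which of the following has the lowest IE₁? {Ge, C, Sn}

Removing the outermost electron gets harder across a period and easier down a group.
All are in group 14, so first ionization energy increases up the group.
The lowest IE₁ among these belongs to Sn.

Sn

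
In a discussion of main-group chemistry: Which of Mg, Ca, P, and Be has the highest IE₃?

Be

IE_3 is the cost of taking one more electron from the +2 cation: Mg²⁺ is the bare [Ne] core; Ca²⁺ is the bare [Ar] core; P²⁺ still has 3 valence electrons; Be²⁺ is the bare [He] core.
Pulling an electron out of a noble-gas core costs far more than removing a remaining valence electron, so Ca, Mg and Be sit at the high end of IE_3.
The numbers (kJ/mol): Mg 7733, Ca 4912, P 2914, Be 14849.
Putting it together, IE_3: P < Ca < Mg < Be.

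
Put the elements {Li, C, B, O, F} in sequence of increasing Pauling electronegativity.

Li < B < C < O < F

Li is in period 2, group 1; B is in period 2, group 13; C is in period 2, group 14; O is in period 2, group 16; F is in period 2, group 17.
EN rises left→right (higher Z_eff, smaller atoms) and falls top→bottom (larger, more shielded atoms).
All lie in period 2, so electronegativity increases left to right.
So from lowest to highest: Li < B < C < O < F.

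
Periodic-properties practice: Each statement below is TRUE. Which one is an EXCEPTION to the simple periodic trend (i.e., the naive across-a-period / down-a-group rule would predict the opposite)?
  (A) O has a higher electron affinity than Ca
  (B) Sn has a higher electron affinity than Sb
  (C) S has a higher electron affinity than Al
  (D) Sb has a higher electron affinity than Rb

The general trend: electron affinity increases across a period and decreases down a group.
(A) O (period 2, group 16) vs Ca (period 4, group 2): the stated order agrees with the simple trend.
(B) Sn (period 5, group 14) vs Sb (period 5, group 15): the stated order contradicts the simple trend.
(C) S (period 3, group 16) vs Al (period 3, group 13): the stated order agrees with the simple trend.
(D) Sb (period 5, group 15) vs Rb (period 5, group 1): the stated order agrees with the simple trend.
The exception is (B): adding an electron to Sb's half-filled 5p³ is unfavourable, so Sn has the more exothermic EA.

(B)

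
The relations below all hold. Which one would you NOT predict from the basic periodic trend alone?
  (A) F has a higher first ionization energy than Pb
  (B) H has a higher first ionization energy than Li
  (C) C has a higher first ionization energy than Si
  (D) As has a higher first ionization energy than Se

The general trend: first ionization energy increases across a period and decreases down a group.
(A) F (period 2, group 17) vs Pb (period 6, group 14): the stated order agrees with the simple trend.
(B) H (period 1, group 1) vs Li (period 2, group 1): the stated order agrees with the simple trend.
(C) C (period 2, group 14) vs Si (period 3, group 14): the stated order agrees with the simple trend.
(D) As (period 4, group 15) vs Se (period 4, group 16): the stated order contradicts the simple trend.
The exception is (D): Se (4p⁴) ionizes more easily than half-filled As (4p³).

(D)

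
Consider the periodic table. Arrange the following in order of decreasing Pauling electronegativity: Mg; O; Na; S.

O > S > Mg > Na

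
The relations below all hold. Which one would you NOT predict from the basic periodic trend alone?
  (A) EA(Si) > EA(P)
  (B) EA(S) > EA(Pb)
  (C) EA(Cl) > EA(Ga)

(A)

The general trend: electron affinity increases across a period and decreases down a group.
(A) Si (period 3, group 14) vs P (period 3, group 15): the stated order contradicts the simple trend.
(B) S (period 3, group 16) vs Pb (period 6, group 14): the stated order agrees with the simple trend.
(C) Cl (period 3, group 17) vs Ga (period 4, group 13): the stated order agrees with the simple trend.
The exception is (A): adding an electron to P's half-filled 3p³ is unfavourable, so Si (3p²) has the more exothermic EA.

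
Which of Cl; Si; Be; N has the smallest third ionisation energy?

Si

Consider each +2 ion: Cl²⁺ still has 5 valence electrons; Si²⁺ still has 2 valence electrons; Be²⁺ is the bare [He] core; N²⁺ still has 3 valence electrons.
Pulling an electron out of a noble-gas core costs far more than removing a remaining valence electron, so Be sits at the high end of IE_3.
Valence configurations: Cl²⁺ [Ne]3s²3p³, Si²⁺ [Ne]3s², N²⁺ [He]2s²2p¹.
The numbers (kJ/mol): Cl 3822, Si 3232, Be 14849, N 4578.
So the third ionization energies run Si < Cl < N < Be.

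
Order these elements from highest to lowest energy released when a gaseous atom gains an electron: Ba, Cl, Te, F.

Cl > F > Te > Ba

F is in period 2, group 17; Cl is in period 3, group 17; Te is in period 5, group 16; Ba is in period 6, group 2.
Adding an electron releases more energy for atoms nearer the top right (short of the noble gases).
Here both period and group differ, so the two effects have to be weighed against each other.
Te > Ba: relative to Ba, both the across-period and down-group shifts push Te's electron affinity up.
F > Te: relative to Te, both the across-period and down-group shifts push F's electron affinity up.
Cl > F: this pair runs against the simple trend — see the exception note.
Note the exception: Cl has a higher electron affinity than F, contrary to the simple trend — F's small 2p subshell makes the incoming electron feel strong e⁻–e⁻ repulsion, so Cl actually releases more energy on gaining an electron.
For reference (kJ/mol): F 328, Cl 349, Te 190, Ba 14.
So from highest to lowest: Cl > F > Te > Ba.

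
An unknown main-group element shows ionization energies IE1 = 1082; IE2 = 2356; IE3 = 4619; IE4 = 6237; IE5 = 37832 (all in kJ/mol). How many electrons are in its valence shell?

4

Look for the largest jump between consecutive ionization energies: IE5/IE4 ≈ 6.1, far larger than any earlier ratio.
That jump marks the point where a core electron is being removed. So the atom has 4 valence electrons.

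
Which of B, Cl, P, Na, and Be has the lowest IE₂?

Be

Consider each +1 ion: B⁺ still has 2 valence electrons; Cl⁺ still has 6 valence electrons; P⁺ still has 4 valence electrons; Na⁺ is the bare [Ne] core; Be⁺ still has 1 valence electron.
Breaking into a closed-shell core is much more expensive than removing a leftover valence electron — Na has the largest IE_2 here.
Valence configurations: B⁺ [He]2s², Cl⁺ [Ne]3s²3p⁴, P⁺ [Ne]3s²3p², Be⁺ [He]2s¹.
The numbers (kJ/mol): B 2427, Cl 2298, P 1907, Na 4562, Be 1757.
So the second ionization energies run Be < P < Cl < B < Na.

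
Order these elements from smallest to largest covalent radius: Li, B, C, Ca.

C < B < Li < Ca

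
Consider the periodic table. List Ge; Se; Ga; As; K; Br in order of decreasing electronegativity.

K is in period 4, group 1; Ga is in period 4, group 13; Ge is in period 4, group 14; As is in period 4, group 15; Se is in period 4, group 16; Br is in period 4, group 17.
Atoms toward the upper right of the periodic table pull bonding electrons most strongly.
All lie in period 4, so electronegativity increases left to right.
So from highest to lowest: Br > Se > As > Ge > Ga > K.

Br > Se > As > Ge > Ga > K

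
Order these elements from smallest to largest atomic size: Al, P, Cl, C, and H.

H < C < Cl < P < Al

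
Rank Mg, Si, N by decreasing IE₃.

The third ionization energy removes an electron from the +2 ion. For each element: Mg²⁺ is the bare [Ne] core; Si²⁺ still has 2 valence electrons; N²⁺ still has 3 valence electrons.
Breaking into a closed-shell core is much more expensive than removing a leftover valence electron — Mg has the largest IE_3 here.
Valence configurations: Si²⁺ [Ne]3s², N²⁺ [He]2s²2p¹.
The numbers (kJ/mol): Mg 7733, Si 3232, N 4578.
Putting it together, IE_3: Si < N < Mg.

Mg > N > Si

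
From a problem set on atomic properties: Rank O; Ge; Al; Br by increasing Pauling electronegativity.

Al < Ge < Br < O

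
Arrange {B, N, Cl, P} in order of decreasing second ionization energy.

N > B > Cl > P

Consider each +1 ion: B⁺ still has 2 valence electrons; N⁺ still has 4 valence electrons; Cl⁺ still has 6 valence electrons; P⁺ still has 4 valence electrons.
All are still removing valence electrons, so compare the +1 ions as you would atoms: IE_2 generally rises across a period (higher Z_eff) and falls down a group (larger shell), subject to the usual subshell exceptions.
Valence configurations: B⁺ [He]2s², N⁺ [He]2s²2p², Cl⁺ [Ne]3s²3p⁴, P⁺ [Ne]3s²3p².
Tabulated IE_2 (kJ/mol): B 2427, N 2856, Cl 2298, P 1907.
Overall IE_2 order: P < Cl < B < N.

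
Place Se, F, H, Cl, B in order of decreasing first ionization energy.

F > H > Cl > Se > B

H is in period 1, group 1; B is in period 2, group 13; F is in period 2, group 17; Cl is in period 3, group 17; Se is in period 4, group 16.
Removing the outermost electron gets harder across a period and easier down a group.
These span different periods and groups, so the two trends combine.
Se > B: the two effects oppose for this pair; the across-period effect wins (941 vs 801 kJ/mol).
Cl > Se: relative to Se, both the across-period and down-group shifts push Cl's first ionization energy up.
H > Cl: period and group pull opposite ways; the down-group shift dominates (1312 vs 1251 kJ/mol).
F > H: the two effects oppose for this pair; the across-period effect wins (1681 vs 1312 kJ/mol).
For reference (kJ/mol): H 1312, B 801, F 1681, Cl 1251, Se 941.
So from highest to lowest: F > H > Cl > Se > B.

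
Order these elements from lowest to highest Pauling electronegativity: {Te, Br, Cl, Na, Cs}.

Cs, Na, Te, Br, Cl

EN rises left→right (higher Z_eff, smaller atoms) and falls top→bottom (larger, more shielded atoms).
Neither a single period nor a single group — weigh both effects.
Na > Cs: they share group 1; the group trend gives Na the larger value.
Te > Na: period and group pull opposite ways; the across-period shift dominates (2.10 vs 0.93).
Br > Te: both effects reinforce here, so Br is clearly the higher of the two.
Cl > Br: Cl sits above Br in group 17, so the down-group effect alone puts Cl higher.
Tabulated electronegativity (Pauling): Na 0.93, Cl 3.16, Br 2.96, Te 2.10, Cs 0.79.
So from lowest to highest: Cs < Na < Te < Br < Cl.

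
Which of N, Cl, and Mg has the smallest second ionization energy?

Mg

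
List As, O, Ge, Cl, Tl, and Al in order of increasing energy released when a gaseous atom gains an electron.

Tl < Al < As < Ge < O < Cl

O is in period 2, group 16; Al is in period 3, group 13; Cl is in period 3, group 17; Ge is in period 4, group 14; As is in period 4, group 15; Tl is in period 6, group 13.
Electron affinity generally becomes more exothermic across a period toward the halogens and less exothermic down a group.
These span different periods and groups, so the two trends combine.
Al > Tl: Al sits above Tl in group 13, so the down-group effect alone puts Al higher.
As > Al: period and group pull opposite ways; the across-period shift dominates (78 vs 42 kJ/mol).
Ge > As: this pair runs against the simple trend — see the exception note.
O > Ge: relative to Ge, both the across-period and down-group shifts push O's electron affinity up.
Cl > O: period and group pull opposite ways; the across-period shift dominates (349 vs 141 kJ/mol).
Note the exception: Ge has a higher electron affinity than As, contrary to the simple trend — adding an electron to As's half-filled 4p³ is unfavourable, so Ge (4p²) has the more exothermic EA.
Tabulated electron affinity (kJ/mol): O 141, Al 42, Cl 349, Ge 119, As 78, Tl 19.
So from lowest to highest: Tl < Al < As < Ge < O < Cl.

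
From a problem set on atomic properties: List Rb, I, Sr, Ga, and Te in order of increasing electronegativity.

Rb, Sr, Ga, Te, I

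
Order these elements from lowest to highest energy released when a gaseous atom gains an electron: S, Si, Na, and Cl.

Na < Si < S < Cl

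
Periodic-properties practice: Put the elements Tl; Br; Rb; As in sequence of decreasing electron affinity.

Br > As > Rb > Tl

As is in period 4, group 15; Br is in period 4, group 17; Rb is in period 5, group 1; Tl is in period 6, group 13.
Adding an electron releases more energy for atoms nearer the top right (short of the noble gases).
Here both period and group differ, so the two effects have to be weighed against each other.
Rb > Tl: the two effects oppose for this pair; the down-group effect wins (47 vs 19 kJ/mol).
As > Rb: relative to Rb, both the across-period and down-group shifts push As's electron affinity up.
Br > As: Br lies to the right of As in period 4, so the across-period effect alone puts Br higher.
For reference (kJ/mol): As 78, Br 325, Rb 47, Tl 19.
So from highest to lowest: Br > As > Rb > Tl.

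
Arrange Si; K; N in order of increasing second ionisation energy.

Si < N < K

The second ionization energy removes an electron from the +1 ion. For each element: Si⁺ still has 3 valence electrons; K⁺ is the bare [Ar] core; N⁺ still has 4 valence electrons.
Core electrons are held far more tightly than valence electrons, so K tops the IE_2 order.
Valence configurations: Si⁺ [Ne]3s²3p¹, N⁺ [He]2s²2p².
The numbers (kJ/mol): Si 1577, K 3052, N 2856.
Hence IE_2: Si < N < K.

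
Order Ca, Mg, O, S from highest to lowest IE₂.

O > S > Mg > Ca

The second ionization energy removes an electron from the +1 ion. For each element: Ca⁺ still has 1 valence electron; Mg⁺ still has 1 valence electron; O⁺ still has 5 valence electrons; S⁺ still has 5 valence electrons.
All are still removing valence electrons, so compare the +1 ions as you would atoms: IE_2 generally rises across a period (higher Z_eff) and falls down a group (larger shell), subject to the usual subshell exceptions.
Valence configurations: Ca⁺ [Ar]4s¹, Mg⁺ [Ne]3s¹, O⁺ [He]2s²2p³, S⁺ [Ne]3s²3p³.
The numbers (kJ/mol): Ca 1145, Mg 1451, O 3388, S 2252.
Putting it together, IE_2: Ca < Mg < S < O.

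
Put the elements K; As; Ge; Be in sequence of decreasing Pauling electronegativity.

As > Ge > Be > K

Be is in period 2, group 2; K is in period 4, group 1; Ge is in period 4, group 14; As is in period 4, group 15.
Electronegativity increases across a period and decreases down a group, tracking effective nuclear charge and atomic size.
Here both period and group differ, so the two effects have to be weighed against each other.
Be > K: relative to K, both the across-period and down-group shifts push Be's electronegativity up.
Ge > Be: period and group pull opposite ways; the across-period shift dominates (2.01 vs 1.57).
As > Ge: both are in period 4; the period trend gives As the larger value.
Approximate values (Pauling): Be 1.57, K 0.82, Ge 2.01, As 2.18.
So from highest to lowest: As > Ge > Be > K.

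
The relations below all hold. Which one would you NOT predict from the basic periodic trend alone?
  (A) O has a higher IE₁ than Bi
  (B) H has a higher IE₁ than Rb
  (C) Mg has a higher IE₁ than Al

(C)

The general trend: IE₁ increases across a period and decreases down a group.
(A) O (period 2, group 16) vs Bi (period 6, group 15): the stated order agrees with the simple trend.
(B) H (period 1, group 1) vs Rb (period 5, group 1): the stated order agrees with the simple trend.
(C) Mg (period 3, group 2) vs Al (period 3, group 13): the stated order contradicts the simple trend.
The exception is (C): Al's single 3p electron is easier to remove than one from Mg's filled 3s².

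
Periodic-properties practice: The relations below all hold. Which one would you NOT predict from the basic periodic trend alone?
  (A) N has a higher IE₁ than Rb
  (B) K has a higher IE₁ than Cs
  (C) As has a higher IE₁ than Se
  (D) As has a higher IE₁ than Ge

(C)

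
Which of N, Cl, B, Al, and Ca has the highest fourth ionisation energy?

Consider each +3 ion: N³⁺ still has 2 valence electrons; Cl³⁺ still has 4 valence electrons; B³⁺ is the bare [He] core; Al³⁺ is the bare [Ne] core; Ca³⁺ is already 1 electron into the core.
Usually core removal costs more than valence removal, but here the competition is close: a tightly held n=2 valence electron can cost more to remove than an n=3 core electron, so the actual values have to decide it.
Valence configurations: N³⁺ [He]2s², Cl³⁺ [Ne]3s²3p².
The numbers (kJ/mol): N 7475, Cl 5159, B 25026, Al 11577, Ca 6491.
So the fourth ionization energies run Cl < Ca < N < Al < B.

B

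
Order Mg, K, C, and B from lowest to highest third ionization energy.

IE_3 is the cost of taking one more electron from the +2 cation: Mg²⁺ is the bare [Ne] core; K²⁺ is already 1 electron into the core; C²⁺ still has 2 valence electrons; B²⁺ still has 1 valence electron.
Usually core removal costs more than valence removal, but here the competition is close: a tightly held n=2 valence electron can cost more to remove than an n=3 core electron, so the actual values have to decide it.
Valence configurations: C²⁺ [He]2s², B²⁺ [He]2s¹.
Approximate IE_3 values (kJ/mol): Mg 7733, K 4420, C 4620, B 3660.
Putting it together, IE_3: B < K < C < Mg.

B < K < C < Mg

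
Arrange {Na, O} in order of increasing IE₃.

O < Na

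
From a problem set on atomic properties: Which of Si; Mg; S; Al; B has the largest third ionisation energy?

IE_3 is the cost of taking one more electron from the +2 cation: Si²⁺ still has 2 valence electrons; Mg²⁺ is the bare [Ne] core; S²⁺ still has 4 valence electrons; Al²⁺ still has 1 valence electron; B²⁺ still has 1 valence electron.
Core electrons are held far more tightly than valence electrons, so Mg tops the IE_3 order.
Valence configurations: Si²⁺ [Ne]3s², S²⁺ [Ne]3s²3p², Al²⁺ [Ne]3s¹, B²⁺ [He]2s¹.
The numbers (kJ/mol): Si 3232, Mg 7733, S 3357, Al 2745, B 3660.
Hence IE_3: Al < Si < S < B < Mg.

Mg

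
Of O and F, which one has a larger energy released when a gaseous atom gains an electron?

F

Electron affinity generally becomes more exothermic across a period toward the halogens and less exothermic down a group.
All lie in period 2, so electron affinity increases left to right.
So F has the larger energy released when a gaseous atom gains an electron (F > O).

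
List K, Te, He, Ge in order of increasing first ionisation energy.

K < Ge < Te < He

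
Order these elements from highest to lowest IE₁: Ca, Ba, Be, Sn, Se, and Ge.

Se, Be, Ge, Sn, Ca, Ba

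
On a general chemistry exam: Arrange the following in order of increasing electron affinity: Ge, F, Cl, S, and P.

F is in period 2, group 17; P is in period 3, group 15; S is in period 3, group 16; Cl is in period 3, group 17; Ge is in period 4, group 14.
Electron affinity generally becomes more exothermic across a period toward the halogens and less exothermic down a group.
These span different periods and groups, so the two trends combine.
Ge > P: this pair runs against the simple trend — see the exception note.
S > Ge: relative to Ge, both the across-period and down-group shifts push S's electron affinity up.
F > S: relative to S, both the across-period and down-group shifts push F's electron affinity up.
Cl > F: this pair runs against the simple trend — see the exception note.
Note the exception: Ge has a higher electron affinity than P, contrary to the simple trend — adding an electron to P's half-filled np³ subshell costs electron-pairing energy.
Note the exception: Cl has a higher electron affinity than F, contrary to the simple trend — F's small 2p subshell makes the incoming electron feel strong e⁻–e⁻ repulsion, so Cl actually releases more energy on gaining an electron.
For reference (kJ/mol): F 328, P 72, S 200, Cl 349, Ge 119.
So from lowest to highest: P < Ge < S < F < Cl.

P, Ge, S, F, Cl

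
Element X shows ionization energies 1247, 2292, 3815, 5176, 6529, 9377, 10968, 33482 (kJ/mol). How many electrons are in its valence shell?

7

Look for the largest jump between consecutive ionization energies: IE8/IE7 ≈ 3.1, far larger than any earlier ratio.
That jump marks the point where a core electron is being removed. So the atom has 7 valence electrons.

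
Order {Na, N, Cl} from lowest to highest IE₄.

Cl < N < Na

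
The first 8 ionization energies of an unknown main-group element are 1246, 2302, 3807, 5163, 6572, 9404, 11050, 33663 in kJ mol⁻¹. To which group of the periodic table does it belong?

Look for the largest jump between consecutive ionization energies: IE8/IE7 ≈ 3.0, far larger than any earlier ratio.
That jump marks the point where a core electron is being removed. So the atom has 7 valence electrons.
A main-group element with 7 valence electrons is in group 17.

Group 17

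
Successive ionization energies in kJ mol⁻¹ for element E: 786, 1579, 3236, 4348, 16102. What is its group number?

Look for the largest jump between consecutive ionization energies: IE5/IE4 ≈ 3.7, far larger than any earlier ratio.
That jump marks the point where a core electron is being removed. So the atom has 4 valence electrons.
A main-group element with 4 valence electrons is in group 14.

Group 14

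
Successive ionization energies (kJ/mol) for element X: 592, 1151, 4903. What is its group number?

Look for the largest jump between consecutive ionization energies: IE3/IE2 ≈ 4.3, far larger than any earlier ratio.
That jump marks the point where a core electron is being removed. So the atom has 2 valence electrons.
A main-group element with 2 valence electrons is in group 2.

Group 2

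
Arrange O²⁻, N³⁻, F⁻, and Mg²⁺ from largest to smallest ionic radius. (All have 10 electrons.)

All of these have 10 electrons, so size is governed by nuclear charge alone: the more protons, the stronger the pull on the same electron cloud, and the smaller the ion.
Nuclear charges: Mg²⁺ (Z=12), F⁻ (Z=9), O²⁻ (Z=8), N³⁻ (Z=7).
Largest to smallest: N³⁻ > O²⁻ > F⁻ > Mg²⁺.

N³⁻ > O²⁻ > F⁻ > Mg²⁺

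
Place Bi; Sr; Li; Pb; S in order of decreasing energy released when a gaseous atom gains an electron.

Adding an electron releases more energy for atoms nearer the top right (short of the noble gases).
Here both period and group differ, so the two effects have to be weighed against each other.
Pb > Sr: the two effects oppose for this pair; the across-period effect wins (35 vs 5 kJ/mol).
Li > Pb: the two effects oppose for this pair; the down-group effect wins (60 vs 35 kJ/mol).
Bi > Li: the two effects oppose for this pair; the across-period effect wins (91 vs 60 kJ/mol).
S > Bi: relative to Bi, both the across-period and down-group shifts push S's electron affinity up.
Approximate values (kJ/mol): Li 60, S 200, Sr 5, Pb 35, Bi 91.
So from highest to lowest: S > Bi > Li > Pb > Sr.

S, Bi, Li, Pb, Sr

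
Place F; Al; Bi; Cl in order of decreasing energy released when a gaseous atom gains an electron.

Cl > F > Bi > Al

Atoms with high Z_eff and room in the valence shell (especially the halogens) have the most exothermic electron affinities.
Neither a single period nor a single group — weigh both effects.
Bi > Al: period and group pull opposite ways; the across-period shift dominates (91 vs 42 kJ/mol).
F > Bi: both effects reinforce here, so F is clearly the higher of the two.
Cl > F: this pair runs against the simple trend — see the exception note.
Note the exception: Cl has a higher electron affinity than F, contrary to the simple trend — F's small 2p subshell makes the incoming electron feel strong e⁻–e⁻ repulsion, so Cl actually releases more energy on gaining an electron.
For reference (kJ/mol): F 328, Al 42, Cl 349, Bi 91.
So from highest to lowest: Cl > F > Bi > Al.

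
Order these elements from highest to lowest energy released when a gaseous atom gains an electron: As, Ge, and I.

I > Ge > As

Ge is in period 4, group 14; As is in period 4, group 15; I is in period 5, group 17.
Electron affinity generally becomes more exothermic across a period toward the halogens and less exothermic down a group.
Neither a single period nor a single group — weigh both effects.
Ge > As: this pair runs against the simple trend — see the exception note.
I > Ge: period and group pull opposite ways; the across-period shift dominates (295 vs 119 kJ/mol).
Note the exception: Ge has a higher electron affinity than As, contrary to the simple trend — adding an electron to As's half-filled 4p³ is unfavourable, so Ge (4p²) has the more exothermic EA.
Tabulated electron affinity (kJ/mol): Ge 119, As 78, I 295.
So from highest to lowest: I > Ge > As.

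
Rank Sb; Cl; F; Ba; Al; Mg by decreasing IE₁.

F is in period 2, group 17; Mg is in period 3, group 2; Al is in period 3, group 13; Cl is in period 3, group 17; Sb is in period 5, group 15; Ba is in period 6, group 2.
First ionization energy rises across a period (greater Z_eff holds electrons more tightly) and falls down a group (valence electrons are farther from the nucleus).
Here both period and group differ, so the two effects have to be weighed against each other.
Al > Ba: relative to Ba, both the across-period and down-group shifts push Al's first ionization energy up.
Mg > Al: this pair runs against the simple trend — see the exception note.
Sb > Mg: period and group pull opposite ways; the across-period shift dominates (831 vs 738 kJ/mol).
Cl > Sb: relative to Sb, both the across-period and down-group shifts push Cl's first ionization energy up.
F > Cl: F sits above Cl in group 17, so the down-group effect alone puts F higher.
Note the exception: Mg has a higher first ionization energy than Al, contrary to the simple trend — Al's single 3p electron is easier to remove than one from Mg's filled 3s².
For reference (kJ/mol): F 1681, Mg 738, Al 578, Cl 1251, Sb 831, Ba 503.
So from highest to lowest: F > Cl > Sb > Mg > Al > Ba.

F, Cl, Sb, Mg, Al, Ba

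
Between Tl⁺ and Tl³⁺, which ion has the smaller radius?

Both ions have Z = 81 protons, but Tl³⁺ has lost more electrons, so its remaining electrons feel a larger effective nuclear charge per electron and are pulled in more tightly.
Higher positive charge → smaller ion, so Tl⁺ > Tl³⁺.

Tl³⁺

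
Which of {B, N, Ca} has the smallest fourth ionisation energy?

Ca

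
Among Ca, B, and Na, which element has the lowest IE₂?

IE_2 is the cost of taking one more electron from the +1 cation: Ca⁺ still has 1 valence electron; B⁺ still has 2 valence electrons; Na⁺ is the bare [Ne] core.
Pulling an electron out of a noble-gas core costs far more than removing a remaining valence electron, so Na sits at the high end of IE_2.
Valence configurations: Ca⁺ [Ar]4s¹, B⁺ [He]2s².
The numbers (kJ/mol): Ca 1145, B 2427, Na 4562.
So the second ionization energies run Ca < B < Na.

Ca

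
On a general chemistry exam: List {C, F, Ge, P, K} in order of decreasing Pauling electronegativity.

F > C > P > Ge > K

C is in period 2, group 14; F is in period 2, group 17; P is in period 3, group 15; K is in period 4, group 1; Ge is in period 4, group 14.
EN rises left→right (higher Z_eff, smaller atoms) and falls top→bottom (larger, more shielded atoms).
Neither a single period nor a single group — weigh both effects.
Ge > K: Ge lies to the right of K in period 4, so the across-period effect alone puts Ge higher.
P > Ge: both effects reinforce here, so P is clearly the higher of the two.
C > P: the two effects oppose for this pair; the down-group effect wins (2.55 vs 2.19).
F > C: both are in period 2; the period trend gives F the larger value.
Approximate values (Pauling): C 2.55, F 3.98, P 2.19, K 0.82, Ge 2.01.
So from highest to lowest: F > C > P > Ge > K.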